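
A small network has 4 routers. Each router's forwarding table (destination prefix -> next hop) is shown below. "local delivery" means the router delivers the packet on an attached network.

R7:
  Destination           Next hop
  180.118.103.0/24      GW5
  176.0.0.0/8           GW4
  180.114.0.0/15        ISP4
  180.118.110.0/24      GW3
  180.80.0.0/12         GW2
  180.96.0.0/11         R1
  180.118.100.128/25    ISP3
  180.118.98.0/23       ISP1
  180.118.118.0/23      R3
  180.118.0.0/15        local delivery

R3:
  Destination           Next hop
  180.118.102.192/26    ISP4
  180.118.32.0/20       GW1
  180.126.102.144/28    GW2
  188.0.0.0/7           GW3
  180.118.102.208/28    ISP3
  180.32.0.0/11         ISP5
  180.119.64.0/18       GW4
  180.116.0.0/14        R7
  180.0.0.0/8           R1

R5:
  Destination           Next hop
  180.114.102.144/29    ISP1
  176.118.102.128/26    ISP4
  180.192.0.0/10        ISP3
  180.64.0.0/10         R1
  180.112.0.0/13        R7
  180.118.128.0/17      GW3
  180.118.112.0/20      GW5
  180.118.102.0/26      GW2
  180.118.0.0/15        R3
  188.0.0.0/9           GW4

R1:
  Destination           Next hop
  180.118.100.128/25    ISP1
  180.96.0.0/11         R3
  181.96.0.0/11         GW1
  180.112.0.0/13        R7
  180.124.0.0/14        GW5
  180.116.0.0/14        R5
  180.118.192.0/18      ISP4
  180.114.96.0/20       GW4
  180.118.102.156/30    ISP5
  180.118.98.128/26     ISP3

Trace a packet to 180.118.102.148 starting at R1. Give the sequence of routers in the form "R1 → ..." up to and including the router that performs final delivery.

R1 → R5 → R3 → R7

At R1: longest match for 180.118.102.148 is 180.116.0.0/14 -> R5
At R5: longest match for 180.118.102.148 is 180.118.0.0/15 -> R3
At R3: longest match for 180.118.102.148 is 180.116.0.0/14 -> R7
At R7: longest match for 180.118.102.148 is 180.118.0.0/15 -> local delivery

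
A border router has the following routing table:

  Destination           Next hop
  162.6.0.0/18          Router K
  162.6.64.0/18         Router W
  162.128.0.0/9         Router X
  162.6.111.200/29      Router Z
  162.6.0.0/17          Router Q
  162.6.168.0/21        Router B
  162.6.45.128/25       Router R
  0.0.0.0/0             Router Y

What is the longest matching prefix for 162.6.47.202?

162.6.0.0/18

Entries matching 162.6.47.202:
  0.0.0.0/0 (default, matches everything)
  162.6.0.0/17 (162.6.0.0 - 162.6.127.255)
  162.6.0.0/18 (162.6.0.0 - 162.6.63.255)
Most specific is 162.6.0.0/18.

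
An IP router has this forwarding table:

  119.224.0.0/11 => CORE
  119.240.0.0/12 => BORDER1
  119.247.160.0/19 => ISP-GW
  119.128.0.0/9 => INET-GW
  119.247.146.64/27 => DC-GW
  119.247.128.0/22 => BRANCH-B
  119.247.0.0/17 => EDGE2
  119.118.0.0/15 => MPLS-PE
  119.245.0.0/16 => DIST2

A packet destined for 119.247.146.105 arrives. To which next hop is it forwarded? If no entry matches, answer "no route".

Routes whose prefix contains 119.247.146.105:
  119.128.0.0/9 (119.128.0.0 - 119.255.255.255) -> INET-GW
  119.224.0.0/11 (119.224.0.0 - 119.255.255.255) -> CORE
  119.240.0.0/12 (119.240.0.0 - 119.255.255.255) -> BORDER1
More-specific entries that do NOT match:
  119.247.146.64/27 (119.247.146.64 - 119.247.146.95) does not contain 119.247.146.105
  119.247.128.0/22 (119.247.128.0 - 119.247.131.255) does not contain 119.247.146.105
  119.247.160.0/19 (119.247.160.0 - 119.247.191.255) does not contain 119.247.146.105
  119.247.0.0/17 (119.247.0.0 - 119.247.127.255) does not contain 119.247.146.105
  119.245.0.0/16 (119.245.0.0 - 119.245.255.255) does not contain 119.247.146.105
  119.118.0.0/15 (119.118.0.0 - 119.119.255.255) does not contain 119.247.146.105
Longest matching prefix is /12 -> next hop BORDER1.

BORDER1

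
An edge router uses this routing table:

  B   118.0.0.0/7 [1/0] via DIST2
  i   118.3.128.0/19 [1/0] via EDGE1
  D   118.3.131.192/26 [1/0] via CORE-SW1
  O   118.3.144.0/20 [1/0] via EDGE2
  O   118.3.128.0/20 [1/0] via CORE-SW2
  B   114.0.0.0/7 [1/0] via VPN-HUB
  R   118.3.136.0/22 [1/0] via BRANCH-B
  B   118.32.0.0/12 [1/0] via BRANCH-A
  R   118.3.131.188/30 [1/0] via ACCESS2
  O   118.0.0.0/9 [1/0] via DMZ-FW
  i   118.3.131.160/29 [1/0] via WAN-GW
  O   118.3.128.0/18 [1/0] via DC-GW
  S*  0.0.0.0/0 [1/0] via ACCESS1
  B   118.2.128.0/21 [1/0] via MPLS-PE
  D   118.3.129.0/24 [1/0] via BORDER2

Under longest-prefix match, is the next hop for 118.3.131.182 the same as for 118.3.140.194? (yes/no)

118.3.131.182: longest match 118.3.128.0/20 -> CORE-SW2
118.3.140.194: longest match 118.3.128.0/20 -> CORE-SW2

yes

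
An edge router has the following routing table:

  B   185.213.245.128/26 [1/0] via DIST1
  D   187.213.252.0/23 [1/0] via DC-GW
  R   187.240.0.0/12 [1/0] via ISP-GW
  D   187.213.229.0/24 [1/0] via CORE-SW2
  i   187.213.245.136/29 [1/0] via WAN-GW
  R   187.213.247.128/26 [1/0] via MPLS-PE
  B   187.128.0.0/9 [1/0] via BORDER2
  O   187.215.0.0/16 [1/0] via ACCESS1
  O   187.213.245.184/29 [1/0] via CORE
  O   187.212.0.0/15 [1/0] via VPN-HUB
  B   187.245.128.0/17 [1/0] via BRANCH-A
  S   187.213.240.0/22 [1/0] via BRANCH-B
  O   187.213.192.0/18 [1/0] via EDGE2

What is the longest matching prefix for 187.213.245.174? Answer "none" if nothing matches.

Entries matching 187.213.245.174:
  187.128.0.0/9 (187.128.0.0 - 187.255.255.255)
  187.212.0.0/15 (187.212.0.0 - 187.213.255.255)
  187.213.192.0/18 (187.213.192.0 - 187.213.255.255)
Most specific is 187.213.192.0/18.

187.213.192.0/18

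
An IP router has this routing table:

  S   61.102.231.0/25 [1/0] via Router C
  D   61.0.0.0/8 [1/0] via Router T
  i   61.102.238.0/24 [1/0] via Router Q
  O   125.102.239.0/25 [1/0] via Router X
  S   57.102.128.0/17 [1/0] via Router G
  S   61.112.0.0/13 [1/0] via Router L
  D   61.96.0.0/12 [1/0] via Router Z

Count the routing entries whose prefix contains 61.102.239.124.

2

Prefixes containing 61.102.239.124:
  61.0.0.0/8 (61.0.0.0 - 61.255.255.255)
  61.96.0.0/12 (61.96.0.0 - 61.111.255.255)
Total matching entries: 2.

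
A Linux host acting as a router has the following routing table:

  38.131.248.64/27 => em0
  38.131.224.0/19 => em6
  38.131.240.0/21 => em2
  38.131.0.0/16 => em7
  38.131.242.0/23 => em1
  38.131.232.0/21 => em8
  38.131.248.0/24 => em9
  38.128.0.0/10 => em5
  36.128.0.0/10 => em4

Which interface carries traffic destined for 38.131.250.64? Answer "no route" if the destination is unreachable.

Routes whose prefix contains 38.131.250.64:
  38.128.0.0/10 (38.128.0.0 - 38.191.255.255) -> em5
  38.131.0.0/16 (38.131.0.0 - 38.131.255.255) -> em7
  38.131.224.0/19 (38.131.224.0 - 38.131.255.255) -> em6
More-specific entries that do NOT match:
  38.131.248.64/27 (38.131.248.64 - 38.131.248.95) does not contain 38.131.250.64
  38.131.248.0/24 (38.131.248.0 - 38.131.248.255) does not contain 38.131.250.64
  38.131.242.0/23 (38.131.242.0 - 38.131.243.255) does not contain 38.131.250.64
  38.131.240.0/21 (38.131.240.0 - 38.131.247.255) does not contain 38.131.250.64
  38.131.232.0/21 (38.131.232.0 - 38.131.239.255) does not contain 38.131.250.64
Longest matching prefix is /19 -> interface em6.

em6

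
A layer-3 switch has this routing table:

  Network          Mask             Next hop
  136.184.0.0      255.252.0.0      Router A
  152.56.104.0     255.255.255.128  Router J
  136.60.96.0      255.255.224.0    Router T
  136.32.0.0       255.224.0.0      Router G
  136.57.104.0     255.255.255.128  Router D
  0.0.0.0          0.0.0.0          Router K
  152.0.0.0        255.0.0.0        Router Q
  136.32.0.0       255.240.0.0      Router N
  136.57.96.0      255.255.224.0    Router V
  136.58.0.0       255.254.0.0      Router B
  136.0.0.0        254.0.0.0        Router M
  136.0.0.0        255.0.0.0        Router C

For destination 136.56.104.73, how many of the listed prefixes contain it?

4

Prefixes containing 136.56.104.73:
  0.0.0.0/0 (default, matches everything)
  136.0.0.0/7 (136.0.0.0 - 137.255.255.255)
  136.0.0.0/8 (136.0.0.0 - 136.255.255.255)
  136.32.0.0/11 (136.32.0.0 - 136.63.255.255)
Total matching entries: 4.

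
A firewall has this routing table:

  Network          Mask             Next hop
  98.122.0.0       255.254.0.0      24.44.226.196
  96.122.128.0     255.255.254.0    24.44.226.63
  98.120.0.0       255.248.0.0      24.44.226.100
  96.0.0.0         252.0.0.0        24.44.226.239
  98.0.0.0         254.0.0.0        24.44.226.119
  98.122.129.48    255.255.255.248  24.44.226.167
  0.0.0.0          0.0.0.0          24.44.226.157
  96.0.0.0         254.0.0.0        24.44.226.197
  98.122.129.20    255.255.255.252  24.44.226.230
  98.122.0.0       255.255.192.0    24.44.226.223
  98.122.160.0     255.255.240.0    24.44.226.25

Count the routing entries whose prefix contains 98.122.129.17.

5

Prefixes containing 98.122.129.17:
  0.0.0.0/0 (default, matches everything)
  96.0.0.0/6 (96.0.0.0 - 99.255.255.255)
  98.0.0.0/7 (98.0.0.0 - 99.255.255.255)
  98.120.0.0/13 (98.120.0.0 - 98.127.255.255)
  98.122.0.0/15 (98.122.0.0 - 98.123.255.255)
Total matching entries: 5.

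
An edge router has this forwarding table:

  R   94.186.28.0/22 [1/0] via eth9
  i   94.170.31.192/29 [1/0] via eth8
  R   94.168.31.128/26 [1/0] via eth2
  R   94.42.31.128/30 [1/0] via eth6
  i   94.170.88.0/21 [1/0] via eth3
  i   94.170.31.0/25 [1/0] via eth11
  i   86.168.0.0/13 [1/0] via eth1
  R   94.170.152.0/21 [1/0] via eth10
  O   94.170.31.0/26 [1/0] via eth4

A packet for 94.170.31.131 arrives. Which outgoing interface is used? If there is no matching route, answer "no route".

no route

No entry's prefix contains 94.170.31.131; there is no default route.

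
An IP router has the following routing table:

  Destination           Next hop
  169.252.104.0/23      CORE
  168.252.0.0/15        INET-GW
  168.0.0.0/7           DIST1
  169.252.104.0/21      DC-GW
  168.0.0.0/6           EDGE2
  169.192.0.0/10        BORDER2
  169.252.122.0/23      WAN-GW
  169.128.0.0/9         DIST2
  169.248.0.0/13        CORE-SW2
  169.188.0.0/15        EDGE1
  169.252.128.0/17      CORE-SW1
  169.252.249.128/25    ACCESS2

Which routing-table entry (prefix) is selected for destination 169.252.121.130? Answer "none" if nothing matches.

Entries matching 169.252.121.130:
  168.0.0.0/6 (168.0.0.0 - 171.255.255.255)
  168.0.0.0/7 (168.0.0.0 - 169.255.255.255)
  169.128.0.0/9 (169.128.0.0 - 169.255.255.255)
  169.192.0.0/10 (169.192.0.0 - 169.255.255.255)
  169.248.0.0/13 (169.248.0.0 - 169.255.255.255)
Most specific is 169.248.0.0/13.

169.248.0.0/13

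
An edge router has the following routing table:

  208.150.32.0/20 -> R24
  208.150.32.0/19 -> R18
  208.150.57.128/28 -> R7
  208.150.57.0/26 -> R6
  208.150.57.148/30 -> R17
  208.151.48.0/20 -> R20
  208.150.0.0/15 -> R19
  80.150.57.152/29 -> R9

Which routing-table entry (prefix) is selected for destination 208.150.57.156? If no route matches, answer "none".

208.150.32.0/19

Entries matching 208.150.57.156:
  208.150.0.0/15 (208.150.0.0 - 208.151.255.255)
  208.150.32.0/19 (208.150.32.0 - 208.150.63.255)
Most specific is 208.150.32.0/19.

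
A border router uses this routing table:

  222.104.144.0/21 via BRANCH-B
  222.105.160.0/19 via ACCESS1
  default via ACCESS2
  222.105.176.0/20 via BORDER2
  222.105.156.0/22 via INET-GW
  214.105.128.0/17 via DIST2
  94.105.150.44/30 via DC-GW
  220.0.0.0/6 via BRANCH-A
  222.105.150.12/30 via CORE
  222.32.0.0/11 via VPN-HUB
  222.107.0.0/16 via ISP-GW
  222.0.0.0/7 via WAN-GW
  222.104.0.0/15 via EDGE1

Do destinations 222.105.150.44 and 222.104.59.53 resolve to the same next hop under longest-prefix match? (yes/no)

yes

222.105.150.44: longest match 222.104.0.0/15 -> EDGE1
222.104.59.53: longest match 222.104.0.0/15 -> EDGE1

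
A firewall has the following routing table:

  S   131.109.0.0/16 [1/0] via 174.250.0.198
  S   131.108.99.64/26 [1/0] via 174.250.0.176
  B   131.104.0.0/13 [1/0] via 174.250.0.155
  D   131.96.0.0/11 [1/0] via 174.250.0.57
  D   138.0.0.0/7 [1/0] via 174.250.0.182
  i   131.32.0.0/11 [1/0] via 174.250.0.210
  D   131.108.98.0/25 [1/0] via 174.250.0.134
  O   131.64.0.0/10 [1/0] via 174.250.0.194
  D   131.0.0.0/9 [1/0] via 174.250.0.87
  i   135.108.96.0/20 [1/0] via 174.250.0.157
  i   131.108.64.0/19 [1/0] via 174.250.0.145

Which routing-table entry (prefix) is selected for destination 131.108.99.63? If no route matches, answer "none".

Entries matching 131.108.99.63:
  131.0.0.0/9 (131.0.0.0 - 131.127.255.255)
  131.64.0.0/10 (131.64.0.0 - 131.127.255.255)
  131.96.0.0/11 (131.96.0.0 - 131.127.255.255)
  131.104.0.0/13 (131.104.0.0 - 131.111.255.255)
Most specific is 131.104.0.0/13.

131.104.0.0/13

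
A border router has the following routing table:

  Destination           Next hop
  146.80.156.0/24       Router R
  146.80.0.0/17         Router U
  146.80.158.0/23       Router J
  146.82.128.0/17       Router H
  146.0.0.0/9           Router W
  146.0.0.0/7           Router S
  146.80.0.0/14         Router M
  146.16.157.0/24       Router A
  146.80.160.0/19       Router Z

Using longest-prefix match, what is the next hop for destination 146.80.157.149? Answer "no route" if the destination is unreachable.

Routes whose prefix contains 146.80.157.149:
  146.0.0.0/7 (146.0.0.0 - 147.255.255.255) -> Router S
  146.0.0.0/9 (146.0.0.0 - 146.127.255.255) -> Router W
  146.80.0.0/14 (146.80.0.0 - 146.83.255.255) -> Router M
More-specific entries that do NOT match:
  146.80.156.0/24 (146.80.156.0 - 146.80.156.255) does not contain 146.80.157.149
  146.16.157.0/24 (146.16.157.0 - 146.16.157.255) does not contain 146.80.157.149
  146.80.158.0/23 (146.80.158.0 - 146.80.159.255) does not contain 146.80.157.149
  146.80.160.0/19 (146.80.160.0 - 146.80.191.255) does not contain 146.80.157.149
  146.80.0.0/17 (146.80.0.0 - 146.80.127.255) does not contain 146.80.157.149
  146.82.128.0/17 (146.82.128.0 - 146.82.255.255) does not contain 146.80.157.149
Longest matching prefix is /14 -> next hop Router M.

Router M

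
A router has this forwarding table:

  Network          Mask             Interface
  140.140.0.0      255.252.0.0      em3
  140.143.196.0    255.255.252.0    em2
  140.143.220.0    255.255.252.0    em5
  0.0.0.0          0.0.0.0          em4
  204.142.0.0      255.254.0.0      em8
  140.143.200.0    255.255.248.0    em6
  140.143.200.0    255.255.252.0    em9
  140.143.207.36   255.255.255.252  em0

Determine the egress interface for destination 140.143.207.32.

em6

Routes whose prefix contains 140.143.207.32:
  0.0.0.0/0 (default, matches everything) -> em4
  140.140.0.0/14 (140.140.0.0 - 140.143.255.255) -> em3
  140.143.200.0/21 (140.143.200.0 - 140.143.207.255) -> em6
More-specific entries that do NOT match:
  140.143.207.36/30 (140.143.207.36 - 140.143.207.39) does not contain 140.143.207.32
  140.143.196.0/22 (140.143.196.0 - 140.143.199.255) does not contain 140.143.207.32
  140.143.220.0/22 (140.143.220.0 - 140.143.223.255) does not contain 140.143.207.32
  140.143.200.0/22 (140.143.200.0 - 140.143.203.255) does not contain 140.143.207.32
Longest matching prefix is /21 -> interface em6.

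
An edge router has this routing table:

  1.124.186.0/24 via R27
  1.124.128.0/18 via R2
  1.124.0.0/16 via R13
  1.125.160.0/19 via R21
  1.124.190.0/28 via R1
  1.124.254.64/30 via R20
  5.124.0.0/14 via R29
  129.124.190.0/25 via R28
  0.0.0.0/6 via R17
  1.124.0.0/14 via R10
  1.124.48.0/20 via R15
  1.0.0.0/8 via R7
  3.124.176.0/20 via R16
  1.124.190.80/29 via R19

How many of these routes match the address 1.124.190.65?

5

Prefixes containing 1.124.190.65:
  0.0.0.0/6 (0.0.0.0 - 3.255.255.255)
  1.0.0.0/8 (1.0.0.0 - 1.255.255.255)
  1.124.0.0/14 (1.124.0.0 - 1.127.255.255)
  1.124.0.0/16 (1.124.0.0 - 1.124.255.255)
  1.124.128.0/18 (1.124.128.0 - 1.124.191.255)
Total matching entries: 5.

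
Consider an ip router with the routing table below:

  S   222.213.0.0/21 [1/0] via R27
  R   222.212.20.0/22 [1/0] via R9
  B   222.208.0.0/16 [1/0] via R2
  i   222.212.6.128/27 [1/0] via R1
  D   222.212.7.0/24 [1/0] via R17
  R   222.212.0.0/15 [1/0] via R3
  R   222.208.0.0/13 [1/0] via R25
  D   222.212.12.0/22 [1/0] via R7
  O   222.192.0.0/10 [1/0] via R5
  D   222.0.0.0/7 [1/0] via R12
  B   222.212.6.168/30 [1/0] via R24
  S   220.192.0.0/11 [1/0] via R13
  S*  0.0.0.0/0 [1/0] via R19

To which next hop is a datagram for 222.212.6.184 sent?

Routes whose prefix contains 222.212.6.184:
  0.0.0.0/0 (default, matches everything) -> R19
  222.0.0.0/7 (222.0.0.0 - 223.255.255.255) -> R12
  222.192.0.0/10 (222.192.0.0 - 222.255.255.255) -> R5
  222.208.0.0/13 (222.208.0.0 - 222.215.255.255) -> R25
  222.212.0.0/15 (222.212.0.0 - 222.213.255.255) -> R3
More-specific entries that do NOT match:
  222.212.6.168/30 (222.212.6.168 - 222.212.6.171) does not contain 222.212.6.184
  222.212.6.128/27 (222.212.6.128 - 222.212.6.159) does not contain 222.212.6.184
  222.212.7.0/24 (222.212.7.0 - 222.212.7.255) does not contain 222.212.6.184
  222.212.20.0/22 (222.212.20.0 - 222.212.23.255) does not contain 222.212.6.184
  222.212.12.0/22 (222.212.12.0 - 222.212.15.255) does not contain 222.212.6.184
  222.213.0.0/21 (222.213.0.0 - 222.213.7.255) does not contain 222.212.6.184
  222.208.0.0/16 (222.208.0.0 - 222.208.255.255) does not contain 222.212.6.184
Longest matching prefix is /15 -> next hop R3.

R3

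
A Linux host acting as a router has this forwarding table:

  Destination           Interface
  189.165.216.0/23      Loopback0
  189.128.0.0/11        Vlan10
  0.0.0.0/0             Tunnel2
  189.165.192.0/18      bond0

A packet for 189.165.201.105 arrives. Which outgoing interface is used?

bond0

Routes whose prefix contains 189.165.201.105:
  0.0.0.0/0 (default, matches everything) -> Tunnel2
  189.165.192.0/18 (189.165.192.0 - 189.165.255.255) -> bond0
More-specific entries that do NOT match:
  189.165.216.0/23 (189.165.216.0 - 189.165.217.255) does not contain 189.165.201.105
Longest matching prefix is /18 -> interface bond0.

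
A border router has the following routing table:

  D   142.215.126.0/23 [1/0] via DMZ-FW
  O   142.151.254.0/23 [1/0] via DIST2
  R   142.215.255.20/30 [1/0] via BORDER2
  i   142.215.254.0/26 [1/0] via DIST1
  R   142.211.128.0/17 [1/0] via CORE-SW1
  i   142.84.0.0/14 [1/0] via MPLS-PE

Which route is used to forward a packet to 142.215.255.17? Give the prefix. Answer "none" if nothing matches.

142.215.255.17 is outside every listed prefix and there is no default route.

none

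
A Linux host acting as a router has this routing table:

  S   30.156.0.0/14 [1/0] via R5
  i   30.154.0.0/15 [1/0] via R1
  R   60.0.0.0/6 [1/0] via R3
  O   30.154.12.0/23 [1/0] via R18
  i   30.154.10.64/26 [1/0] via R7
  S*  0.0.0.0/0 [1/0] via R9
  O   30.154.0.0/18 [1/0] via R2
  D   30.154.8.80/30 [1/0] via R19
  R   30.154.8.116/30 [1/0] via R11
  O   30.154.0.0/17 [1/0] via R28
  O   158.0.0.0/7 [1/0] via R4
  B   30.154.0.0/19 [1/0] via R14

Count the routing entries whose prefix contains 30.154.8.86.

5

Prefixes containing 30.154.8.86:
  0.0.0.0/0 (default, matches everything)
  30.154.0.0/15 (30.154.0.0 - 30.155.255.255)
  30.154.0.0/17 (30.154.0.0 - 30.154.127.255)
  30.154.0.0/18 (30.154.0.0 - 30.154.63.255)
  30.154.0.0/19 (30.154.0.0 - 30.154.31.255)
Total matching entries: 5.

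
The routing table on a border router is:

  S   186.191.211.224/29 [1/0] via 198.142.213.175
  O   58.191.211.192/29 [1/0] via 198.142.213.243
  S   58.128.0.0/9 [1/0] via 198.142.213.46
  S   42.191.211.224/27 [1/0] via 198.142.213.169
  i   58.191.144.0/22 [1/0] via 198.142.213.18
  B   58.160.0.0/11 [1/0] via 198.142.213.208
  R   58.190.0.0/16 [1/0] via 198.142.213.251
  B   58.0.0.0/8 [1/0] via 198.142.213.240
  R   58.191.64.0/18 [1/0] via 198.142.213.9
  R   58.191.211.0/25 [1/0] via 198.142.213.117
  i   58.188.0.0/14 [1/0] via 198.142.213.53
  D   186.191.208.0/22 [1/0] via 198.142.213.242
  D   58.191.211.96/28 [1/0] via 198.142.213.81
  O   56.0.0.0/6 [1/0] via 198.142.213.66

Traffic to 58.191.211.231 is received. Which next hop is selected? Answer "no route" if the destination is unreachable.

198.142.213.53

Routes whose prefix contains 58.191.211.231:
  56.0.0.0/6 (56.0.0.0 - 59.255.255.255) -> 198.142.213.66
  58.0.0.0/8 (58.0.0.0 - 58.255.255.255) -> 198.142.213.240
  58.128.0.0/9 (58.128.0.0 - 58.255.255.255) -> 198.142.213.46
  58.160.0.0/11 (58.160.0.0 - 58.191.255.255) -> 198.142.213.208
  58.188.0.0/14 (58.188.0.0 - 58.191.255.255) -> 198.142.213.53
More-specific entries that do NOT match:
  186.191.211.224/29 (186.191.211.224 - 186.191.211.231) does not contain 58.191.211.231
  58.191.211.192/29 (58.191.211.192 - 58.191.211.199) does not contain 58.191.211.231
  58.191.211.96/28 (58.191.211.96 - 58.191.211.111) does not contain 58.191.211.231
  42.191.211.224/27 (42.191.211.224 - 42.191.211.255) does not contain 58.191.211.231
  58.191.211.0/25 (58.191.211.0 - 58.191.211.127) does not contain 58.191.211.231
  58.191.144.0/22 (58.191.144.0 - 58.191.147.255) does not contain 58.191.211.231
  186.191.208.0/22 (186.191.208.0 - 186.191.211.255) does not contain 58.191.211.231
  58.191.64.0/18 (58.191.64.0 - 58.191.127.255) does not contain 58.191.211.231
  58.190.0.0/16 (58.190.0.0 - 58.190.255.255) does not contain 58.191.211.231
Longest matching prefix is /14 -> next hop 198.142.213.53.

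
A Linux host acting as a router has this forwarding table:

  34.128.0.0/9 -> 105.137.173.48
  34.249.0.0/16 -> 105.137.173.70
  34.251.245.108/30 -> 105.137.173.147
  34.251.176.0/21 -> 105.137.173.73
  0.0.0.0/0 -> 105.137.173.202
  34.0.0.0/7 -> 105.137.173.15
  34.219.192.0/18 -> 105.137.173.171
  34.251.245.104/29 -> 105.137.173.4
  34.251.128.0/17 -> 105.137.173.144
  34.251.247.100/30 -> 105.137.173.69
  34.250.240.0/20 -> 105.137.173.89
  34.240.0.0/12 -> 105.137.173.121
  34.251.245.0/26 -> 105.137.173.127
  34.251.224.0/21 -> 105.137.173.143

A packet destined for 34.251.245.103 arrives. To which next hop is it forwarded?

105.137.173.144

Routes whose prefix contains 34.251.245.103:
  0.0.0.0/0 (default, matches everything) -> 105.137.173.202
  34.0.0.0/7 (34.0.0.0 - 35.255.255.255) -> 105.137.173.15
  34.128.0.0/9 (34.128.0.0 - 34.255.255.255) -> 105.137.173.48
  34.240.0.0/12 (34.240.0.0 - 34.255.255.255) -> 105.137.173.121
  34.251.128.0/17 (34.251.128.0 - 34.251.255.255) -> 105.137.173.144
More-specific entries that do NOT match:
  34.251.245.108/30 (34.251.245.108 - 34.251.245.111) does not contain 34.251.245.103
  34.251.247.100/30 (34.251.247.100 - 34.251.247.103) does not contain 34.251.245.103
  34.251.245.104/29 (34.251.245.104 - 34.251.245.111) does not contain 34.251.245.103
  34.251.245.0/26 (34.251.245.0 - 34.251.245.63) does not contain 34.251.245.103
  34.251.176.0/21 (34.251.176.0 - 34.251.183.255) does not contain 34.251.245.103
  34.251.224.0/21 (34.251.224.0 - 34.251.231.255) does not contain 34.251.245.103
  34.250.240.0/20 (34.250.240.0 - 34.250.255.255) does not contain 34.251.245.103
  34.219.192.0/18 (34.219.192.0 - 34.219.255.255) does not contain 34.251.245.103
Longest matching prefix is /17 -> next hop 105.137.173.144.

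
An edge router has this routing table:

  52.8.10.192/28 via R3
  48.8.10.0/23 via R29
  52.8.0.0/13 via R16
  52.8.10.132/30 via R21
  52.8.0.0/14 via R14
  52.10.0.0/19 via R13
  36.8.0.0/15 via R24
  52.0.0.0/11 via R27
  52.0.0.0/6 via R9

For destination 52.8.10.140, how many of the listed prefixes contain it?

Prefixes containing 52.8.10.140:
  52.0.0.0/6 (52.0.0.0 - 55.255.255.255)
  52.0.0.0/11 (52.0.0.0 - 52.31.255.255)
  52.8.0.0/13 (52.8.0.0 - 52.15.255.255)
  52.8.0.0/14 (52.8.0.0 - 52.11.255.255)
Total matching entries: 4.

4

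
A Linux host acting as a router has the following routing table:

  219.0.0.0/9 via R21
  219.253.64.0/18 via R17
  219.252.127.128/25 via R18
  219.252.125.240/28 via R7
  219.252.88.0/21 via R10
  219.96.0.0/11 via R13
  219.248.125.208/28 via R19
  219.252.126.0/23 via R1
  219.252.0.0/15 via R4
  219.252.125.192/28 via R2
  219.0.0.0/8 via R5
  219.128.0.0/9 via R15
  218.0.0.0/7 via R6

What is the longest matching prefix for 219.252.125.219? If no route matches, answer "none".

219.252.0.0/15

Entries matching 219.252.125.219:
  218.0.0.0/7 (218.0.0.0 - 219.255.255.255)
  219.0.0.0/8 (219.0.0.0 - 219.255.255.255)
  219.128.0.0/9 (219.128.0.0 - 219.255.255.255)
  219.252.0.0/15 (219.252.0.0 - 219.253.255.255)
Most specific is 219.252.0.0/15.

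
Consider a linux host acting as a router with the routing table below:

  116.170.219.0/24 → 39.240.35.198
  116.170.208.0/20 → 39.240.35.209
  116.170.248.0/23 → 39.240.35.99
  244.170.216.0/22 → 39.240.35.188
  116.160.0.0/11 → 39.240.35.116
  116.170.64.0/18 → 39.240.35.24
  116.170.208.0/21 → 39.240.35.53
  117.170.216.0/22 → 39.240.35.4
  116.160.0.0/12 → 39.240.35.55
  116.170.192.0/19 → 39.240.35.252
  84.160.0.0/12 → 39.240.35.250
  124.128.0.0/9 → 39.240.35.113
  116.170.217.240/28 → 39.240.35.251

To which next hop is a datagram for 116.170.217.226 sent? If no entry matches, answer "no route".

Routes whose prefix contains 116.170.217.226:
  116.160.0.0/11 (116.160.0.0 - 116.191.255.255) -> 39.240.35.116
  116.160.0.0/12 (116.160.0.0 - 116.175.255.255) -> 39.240.35.55
  116.170.192.0/19 (116.170.192.0 - 116.170.223.255) -> 39.240.35.252
  116.170.208.0/20 (116.170.208.0 - 116.170.223.255) -> 39.240.35.209
More-specific entries that do NOT match:
  116.170.217.240/28 (116.170.217.240 - 116.170.217.255) does not contain 116.170.217.226
  116.170.219.0/24 (116.170.219.0 - 116.170.219.255) does not contain 116.170.217.226
  116.170.248.0/23 (116.170.248.0 - 116.170.249.255) does not contain 116.170.217.226
  244.170.216.0/22 (244.170.216.0 - 244.170.219.255) does not contain 116.170.217.226
  117.170.216.0/22 (117.170.216.0 - 117.170.219.255) does not contain 116.170.217.226
  116.170.208.0/21 (116.170.208.0 - 116.170.215.255) does not contain 116.170.217.226
Longest matching prefix is /20 -> next hop 39.240.35.209.

39.240.35.209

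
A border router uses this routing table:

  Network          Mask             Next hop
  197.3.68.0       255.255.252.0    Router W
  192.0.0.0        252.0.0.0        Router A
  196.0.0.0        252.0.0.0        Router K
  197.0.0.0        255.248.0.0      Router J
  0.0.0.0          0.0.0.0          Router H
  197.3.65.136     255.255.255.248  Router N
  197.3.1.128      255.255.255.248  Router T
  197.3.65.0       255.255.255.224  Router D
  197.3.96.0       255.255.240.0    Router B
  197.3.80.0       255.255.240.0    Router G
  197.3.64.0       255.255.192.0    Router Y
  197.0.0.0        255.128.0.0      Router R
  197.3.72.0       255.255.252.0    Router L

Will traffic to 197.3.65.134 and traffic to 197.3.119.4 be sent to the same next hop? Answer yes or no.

yes

197.3.65.134: longest match 197.3.64.0/18 -> Router Y
197.3.119.4: longest match 197.3.64.0/18 -> Router Y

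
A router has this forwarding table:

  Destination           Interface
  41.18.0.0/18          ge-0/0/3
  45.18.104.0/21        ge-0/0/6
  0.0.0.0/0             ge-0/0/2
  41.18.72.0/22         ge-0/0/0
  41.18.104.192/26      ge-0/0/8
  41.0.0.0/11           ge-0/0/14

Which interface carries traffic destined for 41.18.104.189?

ge-0/0/14

Routes whose prefix contains 41.18.104.189:
  0.0.0.0/0 (default, matches everything) -> ge-0/0/2
  41.0.0.0/11 (41.0.0.0 - 41.31.255.255) -> ge-0/0/14
More-specific entries that do NOT match:
  41.18.104.192/26 (41.18.104.192 - 41.18.104.255) does not contain 41.18.104.189
  41.18.72.0/22 (41.18.72.0 - 41.18.75.255) does not contain 41.18.104.189
  45.18.104.0/21 (45.18.104.0 - 45.18.111.255) does not contain 41.18.104.189
  41.18.0.0/18 (41.18.0.0 - 41.18.63.255) does not contain 41.18.104.189
Longest matching prefix is /11 -> interface ge-0/0/14.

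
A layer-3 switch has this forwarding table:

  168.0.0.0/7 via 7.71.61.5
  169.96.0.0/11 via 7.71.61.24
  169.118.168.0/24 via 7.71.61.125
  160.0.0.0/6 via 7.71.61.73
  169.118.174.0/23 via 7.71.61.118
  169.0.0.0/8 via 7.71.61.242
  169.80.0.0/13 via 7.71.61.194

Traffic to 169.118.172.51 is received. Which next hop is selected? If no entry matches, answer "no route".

Routes whose prefix contains 169.118.172.51:
  168.0.0.0/7 (168.0.0.0 - 169.255.255.255) -> 7.71.61.5
  169.0.0.0/8 (169.0.0.0 - 169.255.255.255) -> 7.71.61.242
  169.96.0.0/11 (169.96.0.0 - 169.127.255.255) -> 7.71.61.24
More-specific entries that do NOT match:
  169.118.168.0/24 (169.118.168.0 - 169.118.168.255) does not contain 169.118.172.51
  169.118.174.0/23 (169.118.174.0 - 169.118.175.255) does not contain 169.118.172.51
  169.80.0.0/13 (169.80.0.0 - 169.87.255.255) does not contain 169.118.172.51
Longest matching prefix is /11 -> next hop 7.71.61.24.

7.71.61.24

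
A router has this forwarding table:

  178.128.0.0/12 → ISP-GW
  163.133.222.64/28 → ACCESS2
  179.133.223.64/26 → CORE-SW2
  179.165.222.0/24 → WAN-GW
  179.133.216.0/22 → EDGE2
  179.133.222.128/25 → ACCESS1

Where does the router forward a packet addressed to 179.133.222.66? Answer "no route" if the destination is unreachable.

no route

No entry's prefix contains 179.133.222.66; there is no default route.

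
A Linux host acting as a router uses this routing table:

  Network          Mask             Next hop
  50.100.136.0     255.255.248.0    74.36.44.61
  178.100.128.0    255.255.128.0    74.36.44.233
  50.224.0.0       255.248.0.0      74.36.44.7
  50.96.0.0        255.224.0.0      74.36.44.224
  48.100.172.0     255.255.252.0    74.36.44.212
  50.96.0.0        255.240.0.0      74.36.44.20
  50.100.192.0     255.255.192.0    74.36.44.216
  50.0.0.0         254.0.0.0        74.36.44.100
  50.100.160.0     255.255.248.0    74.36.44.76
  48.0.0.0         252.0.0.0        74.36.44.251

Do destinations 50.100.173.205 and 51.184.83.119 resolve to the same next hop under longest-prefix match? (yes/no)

no

50.100.173.205: longest match 50.96.0.0/12 -> 74.36.44.20
51.184.83.119: longest match 50.0.0.0/7 -> 74.36.44.100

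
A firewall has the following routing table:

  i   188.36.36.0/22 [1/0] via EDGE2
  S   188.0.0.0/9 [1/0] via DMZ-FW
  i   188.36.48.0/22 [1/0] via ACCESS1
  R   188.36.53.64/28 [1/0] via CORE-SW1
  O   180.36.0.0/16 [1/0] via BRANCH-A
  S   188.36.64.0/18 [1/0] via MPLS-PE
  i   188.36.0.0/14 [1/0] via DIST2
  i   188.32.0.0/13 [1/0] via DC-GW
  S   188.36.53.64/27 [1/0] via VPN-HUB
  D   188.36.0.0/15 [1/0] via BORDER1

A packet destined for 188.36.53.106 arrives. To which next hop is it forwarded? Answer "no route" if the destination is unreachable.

Routes whose prefix contains 188.36.53.106:
  188.0.0.0/9 (188.0.0.0 - 188.127.255.255) -> DMZ-FW
  188.32.0.0/13 (188.32.0.0 - 188.39.255.255) -> DC-GW
  188.36.0.0/14 (188.36.0.0 - 188.39.255.255) -> DIST2
  188.36.0.0/15 (188.36.0.0 - 188.37.255.255) -> BORDER1
More-specific entries that do NOT match:
  188.36.53.64/28 (188.36.53.64 - 188.36.53.79) does not contain 188.36.53.106
  188.36.53.64/27 (188.36.53.64 - 188.36.53.95) does not contain 188.36.53.106
  188.36.36.0/22 (188.36.36.0 - 188.36.39.255) does not contain 188.36.53.106
  188.36.48.0/22 (188.36.48.0 - 188.36.51.255) does not contain 188.36.53.106
  188.36.64.0/18 (188.36.64.0 - 188.36.127.255) does not contain 188.36.53.106
  180.36.0.0/16 (180.36.0.0 - 180.36.255.255) does not contain 188.36.53.106
Longest matching prefix is /15 -> next hop BORDER1.

BORDER1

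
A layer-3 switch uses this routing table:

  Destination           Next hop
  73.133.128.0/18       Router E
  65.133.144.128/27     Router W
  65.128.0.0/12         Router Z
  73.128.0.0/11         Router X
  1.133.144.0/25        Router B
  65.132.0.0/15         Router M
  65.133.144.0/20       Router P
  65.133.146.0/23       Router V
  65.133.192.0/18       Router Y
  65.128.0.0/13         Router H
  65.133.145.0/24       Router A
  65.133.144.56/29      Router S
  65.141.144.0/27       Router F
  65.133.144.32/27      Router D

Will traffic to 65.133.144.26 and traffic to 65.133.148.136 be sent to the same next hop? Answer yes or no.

65.133.144.26: longest match 65.133.144.0/20 -> Router P
65.133.148.136: longest match 65.133.144.0/20 -> Router P

yes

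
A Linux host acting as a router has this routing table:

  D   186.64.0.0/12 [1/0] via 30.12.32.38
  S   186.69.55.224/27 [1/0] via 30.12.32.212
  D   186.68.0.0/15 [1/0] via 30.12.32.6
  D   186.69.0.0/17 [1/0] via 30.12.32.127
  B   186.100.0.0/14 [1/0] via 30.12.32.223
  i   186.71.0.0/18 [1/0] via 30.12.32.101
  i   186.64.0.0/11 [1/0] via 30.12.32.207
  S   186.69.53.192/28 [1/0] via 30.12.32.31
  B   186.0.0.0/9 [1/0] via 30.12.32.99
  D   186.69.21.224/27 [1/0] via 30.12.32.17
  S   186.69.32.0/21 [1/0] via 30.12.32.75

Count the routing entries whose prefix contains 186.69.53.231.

5

Prefixes containing 186.69.53.231:
  186.0.0.0/9 (186.0.0.0 - 186.127.255.255)
  186.64.0.0/11 (186.64.0.0 - 186.95.255.255)
  186.64.0.0/12 (186.64.0.0 - 186.79.255.255)
  186.68.0.0/15 (186.68.0.0 - 186.69.255.255)
  186.69.0.0/17 (186.69.0.0 - 186.69.127.255)
Total matching entries: 5.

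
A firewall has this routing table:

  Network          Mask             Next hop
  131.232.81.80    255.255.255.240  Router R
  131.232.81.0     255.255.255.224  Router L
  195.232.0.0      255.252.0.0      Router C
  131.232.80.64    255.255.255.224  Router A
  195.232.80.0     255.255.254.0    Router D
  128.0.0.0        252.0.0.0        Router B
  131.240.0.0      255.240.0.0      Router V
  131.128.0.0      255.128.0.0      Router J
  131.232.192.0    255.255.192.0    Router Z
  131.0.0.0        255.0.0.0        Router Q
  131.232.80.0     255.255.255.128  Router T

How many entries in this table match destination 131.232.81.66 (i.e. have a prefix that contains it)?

3

Prefixes containing 131.232.81.66:
  128.0.0.0/6 (128.0.0.0 - 131.255.255.255)
  131.0.0.0/8 (131.0.0.0 - 131.255.255.255)
  131.128.0.0/9 (131.128.0.0 - 131.255.255.255)
Total matching entries: 3.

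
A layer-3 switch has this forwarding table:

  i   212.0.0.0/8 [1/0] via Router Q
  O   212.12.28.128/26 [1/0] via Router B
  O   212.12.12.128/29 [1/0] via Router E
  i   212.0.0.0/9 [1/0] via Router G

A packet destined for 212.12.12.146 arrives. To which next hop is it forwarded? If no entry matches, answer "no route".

Router G

Routes whose prefix contains 212.12.12.146:
  212.0.0.0/8 (212.0.0.0 - 212.255.255.255) -> Router Q
  212.0.0.0/9 (212.0.0.0 - 212.127.255.255) -> Router G
More-specific entries that do NOT match:
  212.12.12.128/29 (212.12.12.128 - 212.12.12.135) does not contain 212.12.12.146
  212.12.28.128/26 (212.12.28.128 - 212.12.28.191) does not contain 212.12.12.146
Longest matching prefix is /9 -> next hop Router G.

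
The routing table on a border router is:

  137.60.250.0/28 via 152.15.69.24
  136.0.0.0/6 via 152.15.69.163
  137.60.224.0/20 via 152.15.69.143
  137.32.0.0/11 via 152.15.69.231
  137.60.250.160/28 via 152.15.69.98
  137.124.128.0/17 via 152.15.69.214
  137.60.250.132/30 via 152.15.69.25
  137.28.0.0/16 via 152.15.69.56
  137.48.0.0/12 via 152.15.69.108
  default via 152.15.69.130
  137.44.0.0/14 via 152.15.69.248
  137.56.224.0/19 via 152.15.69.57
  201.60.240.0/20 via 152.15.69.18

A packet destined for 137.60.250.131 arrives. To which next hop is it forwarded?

152.15.69.108

Routes whose prefix contains 137.60.250.131:
  0.0.0.0/0 (default, matches everything) -> 152.15.69.130
  136.0.0.0/6 (136.0.0.0 - 139.255.255.255) -> 152.15.69.163
  137.32.0.0/11 (137.32.0.0 - 137.63.255.255) -> 152.15.69.231
  137.48.0.0/12 (137.48.0.0 - 137.63.255.255) -> 152.15.69.108
More-specific entries that do NOT match:
  137.60.250.132/30 (137.60.250.132 - 137.60.250.135) does not contain 137.60.250.131
  137.60.250.0/28 (137.60.250.0 - 137.60.250.15) does not contain 137.60.250.131
  137.60.250.160/28 (137.60.250.160 - 137.60.250.175) does not contain 137.60.250.131
  137.60.224.0/20 (137.60.224.0 - 137.60.239.255) does not contain 137.60.250.131
  201.60.240.0/20 (201.60.240.0 - 201.60.255.255) does not contain 137.60.250.131
  137.56.224.0/19 (137.56.224.0 - 137.56.255.255) does not contain 137.60.250.131
  137.124.128.0/17 (137.124.128.0 - 137.124.255.255) does not contain 137.60.250.131
  137.28.0.0/16 (137.28.0.0 - 137.28.255.255) does not contain 137.60.250.131
  137.44.0.0/14 (137.44.0.0 - 137.47.255.255) does not contain 137.60.250.131
Longest matching prefix is /12 -> next hop 152.15.69.108.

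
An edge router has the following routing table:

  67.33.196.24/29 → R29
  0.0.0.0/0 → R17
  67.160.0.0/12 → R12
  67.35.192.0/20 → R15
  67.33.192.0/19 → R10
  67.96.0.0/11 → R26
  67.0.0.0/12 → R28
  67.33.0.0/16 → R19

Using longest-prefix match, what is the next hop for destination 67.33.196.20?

R10

Routes whose prefix contains 67.33.196.20:
  0.0.0.0/0 (default, matches everything) -> R17
  67.33.0.0/16 (67.33.0.0 - 67.33.255.255) -> R19
  67.33.192.0/19 (67.33.192.0 - 67.33.223.255) -> R10
More-specific entries that do NOT match:
  67.33.196.24/29 (67.33.196.24 - 67.33.196.31) does not contain 67.33.196.20
  67.35.192.0/20 (67.35.192.0 - 67.35.207.255) does not contain 67.33.196.20
Longest matching prefix is /19 -> next hop R10.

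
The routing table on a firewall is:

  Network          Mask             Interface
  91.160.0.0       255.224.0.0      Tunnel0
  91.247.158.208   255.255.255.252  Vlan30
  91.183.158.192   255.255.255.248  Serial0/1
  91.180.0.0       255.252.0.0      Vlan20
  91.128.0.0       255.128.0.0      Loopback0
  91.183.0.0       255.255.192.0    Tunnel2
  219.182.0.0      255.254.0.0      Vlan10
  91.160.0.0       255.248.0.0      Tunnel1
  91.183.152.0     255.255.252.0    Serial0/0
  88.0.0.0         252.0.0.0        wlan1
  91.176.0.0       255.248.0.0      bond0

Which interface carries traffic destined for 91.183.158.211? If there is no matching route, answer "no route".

Vlan20

Routes whose prefix contains 91.183.158.211:
  88.0.0.0/6 (88.0.0.0 - 91.255.255.255) -> wlan1
  91.128.0.0/9 (91.128.0.0 - 91.255.255.255) -> Loopback0
  91.160.0.0/11 (91.160.0.0 - 91.191.255.255) -> Tunnel0
  91.176.0.0/13 (91.176.0.0 - 91.183.255.255) -> bond0
  91.180.0.0/14 (91.180.0.0 - 91.183.255.255) -> Vlan20
More-specific entries that do NOT match:
  91.247.158.208/30 (91.247.158.208 - 91.247.158.211) does not contain 91.183.158.211
  91.183.158.192/29 (91.183.158.192 - 91.183.158.199) does not contain 91.183.158.211
  91.183.152.0/22 (91.183.152.0 - 91.183.155.255) does not contain 91.183.158.211
  91.183.0.0/18 (91.183.0.0 - 91.183.63.255) does not contain 91.183.158.211
  219.182.0.0/15 (219.182.0.0 - 219.183.255.255) does not contain 91.183.158.211
Longest matching prefix is /14 -> interface Vlan20.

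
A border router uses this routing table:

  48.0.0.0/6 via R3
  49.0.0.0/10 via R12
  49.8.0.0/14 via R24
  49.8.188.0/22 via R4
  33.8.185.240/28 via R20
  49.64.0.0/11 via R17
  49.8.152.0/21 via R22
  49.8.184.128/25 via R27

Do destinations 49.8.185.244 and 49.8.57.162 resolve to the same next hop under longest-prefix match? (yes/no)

yes

49.8.185.244: longest match 49.8.0.0/14 -> R24
49.8.57.162: longest match 49.8.0.0/14 -> R24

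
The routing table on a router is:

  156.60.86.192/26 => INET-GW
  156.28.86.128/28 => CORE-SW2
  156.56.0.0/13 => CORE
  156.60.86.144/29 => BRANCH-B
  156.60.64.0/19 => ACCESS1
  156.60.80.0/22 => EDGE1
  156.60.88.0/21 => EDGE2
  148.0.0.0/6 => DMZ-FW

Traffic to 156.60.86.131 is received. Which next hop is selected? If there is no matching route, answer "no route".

ACCESS1

Routes whose prefix contains 156.60.86.131:
  156.56.0.0/13 (156.56.0.0 - 156.63.255.255) -> CORE
  156.60.64.0/19 (156.60.64.0 - 156.60.95.255) -> ACCESS1
More-specific entries that do NOT match:
  156.60.86.144/29 (156.60.86.144 - 156.60.86.151) does not contain 156.60.86.131
  156.28.86.128/28 (156.28.86.128 - 156.28.86.143) does not contain 156.60.86.131
  156.60.86.192/26 (156.60.86.192 - 156.60.86.255) does not contain 156.60.86.131
  156.60.80.0/22 (156.60.80.0 - 156.60.83.255) does not contain 156.60.86.131
  156.60.88.0/21 (156.60.88.0 - 156.60.95.255) does not contain 156.60.86.131
Longest matching prefix is /19 -> next hop ACCESS1.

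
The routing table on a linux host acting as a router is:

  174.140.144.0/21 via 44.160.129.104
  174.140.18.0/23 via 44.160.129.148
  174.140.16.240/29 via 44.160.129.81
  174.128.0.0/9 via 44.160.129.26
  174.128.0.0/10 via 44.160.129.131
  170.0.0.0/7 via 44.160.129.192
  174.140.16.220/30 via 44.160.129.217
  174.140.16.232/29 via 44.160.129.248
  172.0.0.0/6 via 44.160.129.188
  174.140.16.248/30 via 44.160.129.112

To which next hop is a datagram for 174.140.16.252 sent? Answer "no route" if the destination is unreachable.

44.160.129.131

Routes whose prefix contains 174.140.16.252:
  172.0.0.0/6 (172.0.0.0 - 175.255.255.255) -> 44.160.129.188
  174.128.0.0/9 (174.128.0.0 - 174.255.255.255) -> 44.160.129.26
  174.128.0.0/10 (174.128.0.0 - 174.191.255.255) -> 44.160.129.131
More-specific entries that do NOT match:
  174.140.16.220/30 (174.140.16.220 - 174.140.16.223) does not contain 174.140.16.252
  174.140.16.248/30 (174.140.16.248 - 174.140.16.251) does not contain 174.140.16.252
  174.140.16.240/29 (174.140.16.240 - 174.140.16.247) does not contain 174.140.16.252
  174.140.16.232/29 (174.140.16.232 - 174.140.16.239) does not contain 174.140.16.252
  174.140.18.0/23 (174.140.18.0 - 174.140.19.255) does not contain 174.140.16.252
  174.140.144.0/21 (174.140.144.0 - 174.140.151.255) does not contain 174.140.16.252
Longest matching prefix is /10 -> next hop 44.160.129.131.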